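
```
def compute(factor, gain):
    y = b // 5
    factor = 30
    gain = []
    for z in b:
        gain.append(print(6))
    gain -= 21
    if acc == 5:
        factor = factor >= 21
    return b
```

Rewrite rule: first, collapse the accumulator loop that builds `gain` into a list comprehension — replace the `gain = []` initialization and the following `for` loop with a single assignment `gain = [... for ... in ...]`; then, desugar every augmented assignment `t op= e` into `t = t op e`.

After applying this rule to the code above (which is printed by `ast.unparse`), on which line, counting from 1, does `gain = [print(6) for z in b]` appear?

4

Transformed code:
def compute(factor, gain):
    y = b // 5
    factor = 30
    gain = [print(6) for z in b]
    gain = gain - 21
    if acc == 5:
        factor = factor >= 21
    return b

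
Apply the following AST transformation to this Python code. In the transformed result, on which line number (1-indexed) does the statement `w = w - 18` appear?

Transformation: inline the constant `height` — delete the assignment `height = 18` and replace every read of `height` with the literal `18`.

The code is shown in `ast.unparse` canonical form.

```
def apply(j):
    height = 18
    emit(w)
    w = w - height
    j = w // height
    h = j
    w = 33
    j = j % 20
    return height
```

3

Transformed code:
def apply(j):
    emit(w)
    w = w - 18
    j = w // 18
    h = j
    w = 33
    j = j % 20
    return 18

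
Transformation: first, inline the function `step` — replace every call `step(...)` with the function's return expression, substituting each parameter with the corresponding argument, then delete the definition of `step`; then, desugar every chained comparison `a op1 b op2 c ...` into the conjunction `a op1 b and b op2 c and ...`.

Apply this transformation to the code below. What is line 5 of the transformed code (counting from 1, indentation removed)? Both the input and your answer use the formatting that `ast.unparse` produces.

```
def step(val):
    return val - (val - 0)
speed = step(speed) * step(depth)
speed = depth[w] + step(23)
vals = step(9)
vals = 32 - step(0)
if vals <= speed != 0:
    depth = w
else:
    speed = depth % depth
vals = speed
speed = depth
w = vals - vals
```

Transformed code:
speed = (speed - (speed - 0)) * (depth - (depth - 0))
speed = depth[w] + (23 - (23 - 0))
vals = 9 - (9 - 0)
vals = 32 - (0 - (0 - 0))
if vals <= speed and speed != 0:
    depth = w
else:
    speed = depth % depth
vals = speed
speed = depth
w = vals - vals

if vals <= speed and speed != 0:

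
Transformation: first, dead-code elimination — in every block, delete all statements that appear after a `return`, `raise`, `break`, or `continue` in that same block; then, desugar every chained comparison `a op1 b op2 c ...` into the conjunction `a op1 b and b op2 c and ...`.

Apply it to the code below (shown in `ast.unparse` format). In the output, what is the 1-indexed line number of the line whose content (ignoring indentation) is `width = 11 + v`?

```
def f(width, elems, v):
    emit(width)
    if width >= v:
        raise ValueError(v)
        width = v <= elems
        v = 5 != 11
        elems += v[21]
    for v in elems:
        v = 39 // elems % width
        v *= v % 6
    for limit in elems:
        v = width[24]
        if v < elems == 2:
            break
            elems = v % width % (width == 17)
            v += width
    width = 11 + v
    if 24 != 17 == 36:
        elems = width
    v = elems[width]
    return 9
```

12

Transformed code:
def f(width, elems, v):
    emit(width)
    if width >= v:
        raise ValueError(v)
    for v in elems:
        v = 39 // elems % width
        v *= v % 6
    for limit in elems:
        v = width[24]
        if v < elems and elems == 2:
            break
    width = 11 + v
    if 24 != 17 and 17 == 36:
        elems = width
    v = elems[width]
    return 9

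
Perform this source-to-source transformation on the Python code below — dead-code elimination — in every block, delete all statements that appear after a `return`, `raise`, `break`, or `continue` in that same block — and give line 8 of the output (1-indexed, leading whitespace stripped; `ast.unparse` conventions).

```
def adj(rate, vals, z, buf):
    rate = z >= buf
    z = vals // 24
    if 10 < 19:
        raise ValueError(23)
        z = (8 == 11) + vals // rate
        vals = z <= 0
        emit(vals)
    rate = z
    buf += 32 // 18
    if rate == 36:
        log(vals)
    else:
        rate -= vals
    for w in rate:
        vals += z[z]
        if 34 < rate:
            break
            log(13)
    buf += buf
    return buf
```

if rate == 36:

Transformed code:
def adj(rate, vals, z, buf):
    rate = z >= buf
    z = vals // 24
    if 10 < 19:
        raise ValueError(23)
    rate = z
    buf += 32 // 18
    if rate == 36:
        log(vals)
    else:
        rate -= vals
    for w in rate:
        vals += z[z]
        if 34 < rate:
            break
    buf += buf
    return buf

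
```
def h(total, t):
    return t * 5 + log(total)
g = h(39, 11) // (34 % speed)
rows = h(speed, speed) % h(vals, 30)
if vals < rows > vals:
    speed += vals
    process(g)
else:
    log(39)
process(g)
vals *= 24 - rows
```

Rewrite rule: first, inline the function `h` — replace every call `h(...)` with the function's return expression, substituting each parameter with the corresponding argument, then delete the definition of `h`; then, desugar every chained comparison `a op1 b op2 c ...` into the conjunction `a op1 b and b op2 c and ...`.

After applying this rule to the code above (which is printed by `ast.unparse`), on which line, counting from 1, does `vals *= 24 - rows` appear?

9

Transformed code:
g = (11 * 5 + log(39)) // (34 % speed)
rows = (speed * 5 + log(speed)) % (30 * 5 + log(vals))
if vals < rows and rows > vals:
    speed += vals
    process(g)
else:
    log(39)
process(g)
vals *= 24 - rows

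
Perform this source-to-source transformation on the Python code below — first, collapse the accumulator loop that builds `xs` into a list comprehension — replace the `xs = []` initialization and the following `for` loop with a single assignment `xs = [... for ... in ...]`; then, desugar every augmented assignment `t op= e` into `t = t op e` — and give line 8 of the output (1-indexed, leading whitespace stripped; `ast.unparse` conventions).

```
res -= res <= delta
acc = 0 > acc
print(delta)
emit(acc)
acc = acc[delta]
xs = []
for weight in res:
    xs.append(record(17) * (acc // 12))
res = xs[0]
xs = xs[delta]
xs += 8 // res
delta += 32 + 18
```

xs = xs[delta]

Transformed code:
res = res - (res <= delta)
acc = 0 > acc
print(delta)
emit(acc)
acc = acc[delta]
xs = [record(17) * (acc // 12) for weight in res]
res = xs[0]
xs = xs[delta]
xs = xs + 8 // res
delta = delta + (32 + 18)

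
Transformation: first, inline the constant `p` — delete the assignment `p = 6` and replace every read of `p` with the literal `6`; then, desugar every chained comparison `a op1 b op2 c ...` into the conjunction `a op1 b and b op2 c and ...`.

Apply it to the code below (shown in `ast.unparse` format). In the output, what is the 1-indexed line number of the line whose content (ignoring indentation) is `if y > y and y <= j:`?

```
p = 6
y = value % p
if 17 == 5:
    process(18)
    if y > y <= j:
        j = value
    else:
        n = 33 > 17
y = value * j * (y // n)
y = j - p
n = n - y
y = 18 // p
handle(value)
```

4

Transformed code:
y = value % 6
if 17 == 5:
    process(18)
    if y > y and y <= j:
        j = value
    else:
        n = 33 > 17
y = value * j * (y // n)
y = j - 6
n = n - y
y = 18 // 6
handle(value)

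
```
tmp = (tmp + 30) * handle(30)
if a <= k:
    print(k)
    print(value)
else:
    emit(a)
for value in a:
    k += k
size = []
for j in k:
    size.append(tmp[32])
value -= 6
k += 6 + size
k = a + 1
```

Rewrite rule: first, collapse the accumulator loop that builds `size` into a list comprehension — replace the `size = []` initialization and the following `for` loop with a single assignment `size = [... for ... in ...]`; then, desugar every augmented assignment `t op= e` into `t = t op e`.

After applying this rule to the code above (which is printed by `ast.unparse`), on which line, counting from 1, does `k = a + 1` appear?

12

Transformed code:
tmp = (tmp + 30) * handle(30)
if a <= k:
    print(k)
    print(value)
else:
    emit(a)
for value in a:
    k = k + k
size = [tmp[32] for j in k]
value = value - 6
k = k + (6 + size)
k = a + 1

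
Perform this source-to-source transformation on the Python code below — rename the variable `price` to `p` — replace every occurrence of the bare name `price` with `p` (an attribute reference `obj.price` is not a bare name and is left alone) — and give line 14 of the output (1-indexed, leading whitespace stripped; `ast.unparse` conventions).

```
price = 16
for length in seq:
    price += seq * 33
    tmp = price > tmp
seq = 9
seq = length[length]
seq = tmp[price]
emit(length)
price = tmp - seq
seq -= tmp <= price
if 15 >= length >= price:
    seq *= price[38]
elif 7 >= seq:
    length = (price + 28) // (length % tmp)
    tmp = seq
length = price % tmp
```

length = (p + 28) // (length % tmp)

Transformed code:
p = 16
for length in seq:
    p += seq * 33
    tmp = p > tmp
seq = 9
seq = length[length]
seq = tmp[p]
emit(length)
p = tmp - seq
seq -= tmp <= p
if 15 >= length >= p:
    seq *= p[38]
elif 7 >= seq:
    length = (p + 28) // (length % tmp)
    tmp = seq
length = p % tmp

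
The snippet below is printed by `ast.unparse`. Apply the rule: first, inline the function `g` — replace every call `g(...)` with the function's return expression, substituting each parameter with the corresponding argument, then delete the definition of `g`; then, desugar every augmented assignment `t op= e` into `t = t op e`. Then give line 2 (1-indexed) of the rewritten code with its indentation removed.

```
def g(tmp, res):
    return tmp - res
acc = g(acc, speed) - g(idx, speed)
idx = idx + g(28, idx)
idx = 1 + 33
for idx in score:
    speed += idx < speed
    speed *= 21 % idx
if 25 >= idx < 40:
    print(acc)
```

Transformed code:
acc = acc - speed - (idx - speed)
idx = idx + (28 - idx)
idx = 1 + 33
for idx in score:
    speed = speed + (idx < speed)
    speed = speed * (21 % idx)
if 25 >= idx < 40:
    print(acc)

idx = idx + (28 - idx)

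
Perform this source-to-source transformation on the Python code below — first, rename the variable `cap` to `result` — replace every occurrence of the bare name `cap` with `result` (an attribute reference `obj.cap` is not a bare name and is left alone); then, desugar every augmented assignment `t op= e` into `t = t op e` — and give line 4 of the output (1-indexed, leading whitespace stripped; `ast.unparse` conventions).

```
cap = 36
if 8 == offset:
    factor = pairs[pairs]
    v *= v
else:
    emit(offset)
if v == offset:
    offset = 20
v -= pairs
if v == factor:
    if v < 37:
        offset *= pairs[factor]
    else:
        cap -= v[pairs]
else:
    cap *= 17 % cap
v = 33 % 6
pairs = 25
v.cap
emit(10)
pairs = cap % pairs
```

v = v * v

Transformed code:
result = 36
if 8 == offset:
    factor = pairs[pairs]
    v = v * v
else:
    emit(offset)
if v == offset:
    offset = 20
v = v - pairs
if v == factor:
    if v < 37:
        offset = offset * pairs[factor]
    else:
        result = result - v[pairs]
else:
    result = result * (17 % result)
v = 33 % 6
pairs = 25
v.cap
emit(10)
pairs = result % pairs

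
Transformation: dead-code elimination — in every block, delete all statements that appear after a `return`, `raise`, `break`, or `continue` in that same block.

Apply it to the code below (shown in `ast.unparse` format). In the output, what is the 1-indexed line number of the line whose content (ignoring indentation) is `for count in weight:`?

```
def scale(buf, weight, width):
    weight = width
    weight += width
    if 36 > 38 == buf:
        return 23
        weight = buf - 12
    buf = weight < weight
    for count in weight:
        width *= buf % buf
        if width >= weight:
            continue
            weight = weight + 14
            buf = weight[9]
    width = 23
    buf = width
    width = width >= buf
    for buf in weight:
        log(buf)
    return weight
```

7

Transformed code:
def scale(buf, weight, width):
    weight = width
    weight += width
    if 36 > 38 == buf:
        return 23
    buf = weight < weight
    for count in weight:
        width *= buf % buf
        if width >= weight:
            continue
    width = 23
    buf = width
    width = width >= buf
    for buf in weight:
        log(buf)
    return weight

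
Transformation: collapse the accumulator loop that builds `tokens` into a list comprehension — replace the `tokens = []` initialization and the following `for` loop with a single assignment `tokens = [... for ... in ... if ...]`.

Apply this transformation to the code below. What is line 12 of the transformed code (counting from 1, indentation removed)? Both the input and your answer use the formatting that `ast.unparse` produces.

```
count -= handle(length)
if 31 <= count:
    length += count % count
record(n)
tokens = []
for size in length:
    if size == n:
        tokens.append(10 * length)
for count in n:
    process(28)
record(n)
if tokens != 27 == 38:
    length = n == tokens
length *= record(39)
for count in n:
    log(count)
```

for count in n:

Transformed code:
count -= handle(length)
if 31 <= count:
    length += count % count
record(n)
tokens = [10 * length for size in length if size == n]
for count in n:
    process(28)
record(n)
if tokens != 27 == 38:
    length = n == tokens
length *= record(39)
for count in n:
    log(count)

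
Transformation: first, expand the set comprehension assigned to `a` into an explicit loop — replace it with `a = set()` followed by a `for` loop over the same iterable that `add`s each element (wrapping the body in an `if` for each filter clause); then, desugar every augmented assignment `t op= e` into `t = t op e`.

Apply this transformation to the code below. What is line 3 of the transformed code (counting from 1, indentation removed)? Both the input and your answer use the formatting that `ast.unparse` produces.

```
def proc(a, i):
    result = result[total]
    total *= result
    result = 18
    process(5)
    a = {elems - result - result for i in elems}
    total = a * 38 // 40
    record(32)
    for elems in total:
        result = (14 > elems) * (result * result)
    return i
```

total = total * result

Transformed code:
def proc(a, i):
    result = result[total]
    total = total * result
    result = 18
    process(5)
    a = set()
    for i in elems:
        a.add(elems - result - result)
    total = a * 38 // 40
    record(32)
    for elems in total:
        result = (14 > elems) * (result * result)
    return i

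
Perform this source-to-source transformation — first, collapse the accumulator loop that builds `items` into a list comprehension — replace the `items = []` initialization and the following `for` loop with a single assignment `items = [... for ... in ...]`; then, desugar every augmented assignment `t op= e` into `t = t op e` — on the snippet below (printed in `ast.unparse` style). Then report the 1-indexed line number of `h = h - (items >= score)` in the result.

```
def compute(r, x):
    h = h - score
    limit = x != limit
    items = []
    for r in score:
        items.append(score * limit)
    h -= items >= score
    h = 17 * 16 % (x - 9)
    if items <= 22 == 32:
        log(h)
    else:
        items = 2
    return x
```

Transformed code:
def compute(r, x):
    h = h - score
    limit = x != limit
    items = [score * limit for r in score]
    h = h - (items >= score)
    h = 17 * 16 % (x - 9)
    if items <= 22 == 32:
        log(h)
    else:
        items = 2
    return x

5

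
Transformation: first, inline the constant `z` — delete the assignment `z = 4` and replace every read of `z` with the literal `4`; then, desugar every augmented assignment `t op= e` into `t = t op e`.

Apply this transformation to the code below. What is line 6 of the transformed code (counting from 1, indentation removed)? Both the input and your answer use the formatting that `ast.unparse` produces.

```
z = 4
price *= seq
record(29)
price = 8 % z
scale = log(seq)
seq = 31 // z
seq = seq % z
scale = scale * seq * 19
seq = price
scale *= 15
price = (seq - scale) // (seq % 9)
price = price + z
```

Transformed code:
price = price * seq
record(29)
price = 8 % 4
scale = log(seq)
seq = 31 // 4
seq = seq % 4
scale = scale * seq * 19
seq = price
scale = scale * 15
price = (seq - scale) // (seq % 9)
price = price + 4

seq = seq % 4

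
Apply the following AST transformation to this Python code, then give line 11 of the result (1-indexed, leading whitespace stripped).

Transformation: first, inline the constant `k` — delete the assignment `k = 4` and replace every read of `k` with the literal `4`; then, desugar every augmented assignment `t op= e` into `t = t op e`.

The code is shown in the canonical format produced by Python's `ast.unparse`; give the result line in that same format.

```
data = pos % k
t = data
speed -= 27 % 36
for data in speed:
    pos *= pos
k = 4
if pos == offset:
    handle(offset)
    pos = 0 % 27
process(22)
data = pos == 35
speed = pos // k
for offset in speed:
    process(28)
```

Transformed code:
data = pos % 4
t = data
speed = speed - 27 % 36
for data in speed:
    pos = pos * pos
if pos == offset:
    handle(offset)
    pos = 0 % 27
process(22)
data = pos == 35
speed = pos // 4
for offset in speed:
    process(28)

speed = pos // 4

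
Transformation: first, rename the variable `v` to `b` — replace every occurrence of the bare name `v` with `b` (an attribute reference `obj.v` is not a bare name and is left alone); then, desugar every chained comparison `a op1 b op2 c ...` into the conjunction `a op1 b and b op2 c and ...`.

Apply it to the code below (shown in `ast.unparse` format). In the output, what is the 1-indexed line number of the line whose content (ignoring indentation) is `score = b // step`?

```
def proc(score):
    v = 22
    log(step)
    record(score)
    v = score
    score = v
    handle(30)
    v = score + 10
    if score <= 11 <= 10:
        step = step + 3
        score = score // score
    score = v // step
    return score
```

12

Transformed code:
def proc(score):
    b = 22
    log(step)
    record(score)
    b = score
    score = b
    handle(30)
    b = score + 10
    if score <= 11 and 11 <= 10:
        step = step + 3
        score = score // score
    score = b // step
    return score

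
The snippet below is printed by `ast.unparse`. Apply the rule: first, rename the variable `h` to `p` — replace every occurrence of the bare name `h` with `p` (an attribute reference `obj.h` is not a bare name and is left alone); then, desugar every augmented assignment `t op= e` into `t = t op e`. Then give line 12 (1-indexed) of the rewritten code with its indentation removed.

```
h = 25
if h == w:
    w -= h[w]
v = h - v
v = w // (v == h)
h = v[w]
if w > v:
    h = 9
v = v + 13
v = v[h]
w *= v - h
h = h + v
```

Transformed code:
p = 25
if p == w:
    w = w - p[w]
v = p - v
v = w // (v == p)
p = v[w]
if w > v:
    p = 9
v = v + 13
v = v[p]
w = w * (v - p)
p = p + v

p = p + v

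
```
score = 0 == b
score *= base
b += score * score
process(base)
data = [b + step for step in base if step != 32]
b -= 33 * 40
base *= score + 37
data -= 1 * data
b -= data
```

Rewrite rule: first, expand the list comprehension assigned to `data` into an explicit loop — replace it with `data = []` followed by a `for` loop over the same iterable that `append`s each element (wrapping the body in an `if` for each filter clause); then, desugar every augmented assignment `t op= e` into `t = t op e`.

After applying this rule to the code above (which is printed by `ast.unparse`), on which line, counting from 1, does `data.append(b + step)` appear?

Transformed code:
score = 0 == b
score = score * base
b = b + score * score
process(base)
data = []
for step in base:
    if step != 32:
        data.append(b + step)
b = b - 33 * 40
base = base * (score + 37)
data = data - 1 * data
b = b - data

8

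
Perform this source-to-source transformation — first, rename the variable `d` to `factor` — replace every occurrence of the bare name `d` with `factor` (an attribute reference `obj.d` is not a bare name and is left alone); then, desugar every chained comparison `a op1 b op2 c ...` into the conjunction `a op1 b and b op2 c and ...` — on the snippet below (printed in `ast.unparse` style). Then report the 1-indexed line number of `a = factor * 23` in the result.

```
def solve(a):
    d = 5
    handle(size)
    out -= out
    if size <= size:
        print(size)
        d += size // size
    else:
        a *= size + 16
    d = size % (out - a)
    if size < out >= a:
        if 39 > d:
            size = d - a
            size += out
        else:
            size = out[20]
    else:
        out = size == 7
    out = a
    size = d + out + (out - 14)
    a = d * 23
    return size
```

21

Transformed code:
def solve(a):
    factor = 5
    handle(size)
    out -= out
    if size <= size:
        print(size)
        factor += size // size
    else:
        a *= size + 16
    factor = size % (out - a)
    if size < out and out >= a:
        if 39 > factor:
            size = factor - a
            size += out
        else:
            size = out[20]
    else:
        out = size == 7
    out = a
    size = factor + out + (out - 14)
    a = factor * 23
    return size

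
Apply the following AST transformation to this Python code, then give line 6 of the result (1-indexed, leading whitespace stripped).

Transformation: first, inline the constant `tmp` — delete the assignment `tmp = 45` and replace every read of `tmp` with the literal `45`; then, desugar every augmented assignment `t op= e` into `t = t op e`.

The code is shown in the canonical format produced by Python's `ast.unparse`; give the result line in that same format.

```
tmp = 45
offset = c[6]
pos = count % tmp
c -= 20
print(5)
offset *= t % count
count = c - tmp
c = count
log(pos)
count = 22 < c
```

Transformed code:
offset = c[6]
pos = count % 45
c = c - 20
print(5)
offset = offset * (t % count)
count = c - 45
c = count
log(pos)
count = 22 < c

count = c - 45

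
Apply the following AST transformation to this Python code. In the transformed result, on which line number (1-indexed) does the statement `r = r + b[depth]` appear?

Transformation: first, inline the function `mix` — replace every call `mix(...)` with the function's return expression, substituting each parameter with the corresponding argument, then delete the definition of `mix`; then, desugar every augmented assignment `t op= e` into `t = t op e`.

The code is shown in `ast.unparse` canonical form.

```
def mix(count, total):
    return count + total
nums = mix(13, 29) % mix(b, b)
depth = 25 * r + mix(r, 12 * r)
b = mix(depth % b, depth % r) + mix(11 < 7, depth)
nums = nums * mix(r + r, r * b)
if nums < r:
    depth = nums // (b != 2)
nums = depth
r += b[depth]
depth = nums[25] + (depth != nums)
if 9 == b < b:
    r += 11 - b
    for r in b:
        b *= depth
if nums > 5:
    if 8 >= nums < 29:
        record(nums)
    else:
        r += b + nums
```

8

Transformed code:
nums = (13 + 29) % (b + b)
depth = 25 * r + (r + 12 * r)
b = depth % b + depth % r + ((11 < 7) + depth)
nums = nums * (r + r + r * b)
if nums < r:
    depth = nums // (b != 2)
nums = depth
r = r + b[depth]
depth = nums[25] + (depth != nums)
if 9 == b < b:
    r = r + (11 - b)
    for r in b:
        b = b * depth
if nums > 5:
    if 8 >= nums < 29:
        record(nums)
    else:
        r = r + (b + nums)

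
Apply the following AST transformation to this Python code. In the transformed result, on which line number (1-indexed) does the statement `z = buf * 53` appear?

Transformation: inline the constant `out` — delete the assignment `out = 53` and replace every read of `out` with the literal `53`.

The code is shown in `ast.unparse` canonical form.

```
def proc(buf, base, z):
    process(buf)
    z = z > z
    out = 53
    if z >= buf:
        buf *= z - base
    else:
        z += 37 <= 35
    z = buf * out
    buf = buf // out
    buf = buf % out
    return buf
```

8

Transformed code:
def proc(buf, base, z):
    process(buf)
    z = z > z
    if z >= buf:
        buf *= z - base
    else:
        z += 37 <= 35
    z = buf * 53
    buf = buf // 53
    buf = buf % 53
    return buf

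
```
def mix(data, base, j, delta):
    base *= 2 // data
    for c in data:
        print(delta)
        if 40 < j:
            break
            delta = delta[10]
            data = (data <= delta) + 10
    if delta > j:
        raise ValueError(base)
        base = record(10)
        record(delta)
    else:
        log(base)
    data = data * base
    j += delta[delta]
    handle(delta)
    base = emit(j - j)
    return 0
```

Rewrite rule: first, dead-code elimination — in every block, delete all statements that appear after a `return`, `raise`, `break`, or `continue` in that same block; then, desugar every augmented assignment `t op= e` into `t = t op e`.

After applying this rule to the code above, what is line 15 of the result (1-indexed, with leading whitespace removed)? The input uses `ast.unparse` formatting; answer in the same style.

Transformed code:
def mix(data, base, j, delta):
    base = base * (2 // data)
    for c in data:
        print(delta)
        if 40 < j:
            break
    if delta > j:
        raise ValueError(base)
    else:
        log(base)
    data = data * base
    j = j + delta[delta]
    handle(delta)
    base = emit(j - j)
    return 0

return 0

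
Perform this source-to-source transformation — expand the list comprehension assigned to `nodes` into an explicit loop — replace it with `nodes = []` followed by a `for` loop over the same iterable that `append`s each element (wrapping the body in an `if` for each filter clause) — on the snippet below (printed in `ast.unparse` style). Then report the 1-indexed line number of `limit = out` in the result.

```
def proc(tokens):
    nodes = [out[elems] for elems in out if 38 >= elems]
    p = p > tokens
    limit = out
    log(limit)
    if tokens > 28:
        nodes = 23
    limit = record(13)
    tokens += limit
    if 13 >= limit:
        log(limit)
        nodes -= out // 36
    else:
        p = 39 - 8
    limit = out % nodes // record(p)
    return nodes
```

Transformed code:
def proc(tokens):
    nodes = []
    for elems in out:
        if 38 >= elems:
            nodes.append(out[elems])
    p = p > tokens
    limit = out
    log(limit)
    if tokens > 28:
        nodes = 23
    limit = record(13)
    tokens += limit
    if 13 >= limit:
        log(limit)
        nodes -= out // 36
    else:
        p = 39 - 8
    limit = out % nodes // record(p)
    return nodes

7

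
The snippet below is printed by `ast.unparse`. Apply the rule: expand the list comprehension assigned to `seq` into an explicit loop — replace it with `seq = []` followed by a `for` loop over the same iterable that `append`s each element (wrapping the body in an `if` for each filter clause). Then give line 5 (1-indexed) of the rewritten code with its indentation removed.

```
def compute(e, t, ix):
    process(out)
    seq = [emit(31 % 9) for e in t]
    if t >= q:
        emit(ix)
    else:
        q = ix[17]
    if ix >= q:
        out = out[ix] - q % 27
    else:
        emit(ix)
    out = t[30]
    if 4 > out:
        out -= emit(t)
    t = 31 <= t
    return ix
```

seq.append(emit(31 % 9))

Transformed code:
def compute(e, t, ix):
    process(out)
    seq = []
    for e in t:
        seq.append(emit(31 % 9))
    if t >= q:
        emit(ix)
    else:
        q = ix[17]
    if ix >= q:
        out = out[ix] - q % 27
    else:
        emit(ix)
    out = t[30]
    if 4 > out:
        out -= emit(t)
    t = 31 <= t
    return ix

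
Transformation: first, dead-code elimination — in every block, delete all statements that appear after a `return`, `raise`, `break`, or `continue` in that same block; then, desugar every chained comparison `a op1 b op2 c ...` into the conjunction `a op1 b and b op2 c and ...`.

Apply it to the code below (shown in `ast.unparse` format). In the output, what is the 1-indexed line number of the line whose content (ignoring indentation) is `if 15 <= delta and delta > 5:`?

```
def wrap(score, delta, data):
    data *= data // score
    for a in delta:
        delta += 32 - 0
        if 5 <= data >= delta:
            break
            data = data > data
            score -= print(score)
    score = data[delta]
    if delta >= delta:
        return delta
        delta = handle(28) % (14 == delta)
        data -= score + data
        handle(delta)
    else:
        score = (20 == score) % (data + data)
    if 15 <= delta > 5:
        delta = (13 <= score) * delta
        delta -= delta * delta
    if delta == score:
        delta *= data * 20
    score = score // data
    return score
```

12

Transformed code:
def wrap(score, delta, data):
    data *= data // score
    for a in delta:
        delta += 32 - 0
        if 5 <= data and data >= delta:
            break
    score = data[delta]
    if delta >= delta:
        return delta
    else:
        score = (20 == score) % (data + data)
    if 15 <= delta and delta > 5:
        delta = (13 <= score) * delta
        delta -= delta * delta
    if delta == score:
        delta *= data * 20
    score = score // data
    return score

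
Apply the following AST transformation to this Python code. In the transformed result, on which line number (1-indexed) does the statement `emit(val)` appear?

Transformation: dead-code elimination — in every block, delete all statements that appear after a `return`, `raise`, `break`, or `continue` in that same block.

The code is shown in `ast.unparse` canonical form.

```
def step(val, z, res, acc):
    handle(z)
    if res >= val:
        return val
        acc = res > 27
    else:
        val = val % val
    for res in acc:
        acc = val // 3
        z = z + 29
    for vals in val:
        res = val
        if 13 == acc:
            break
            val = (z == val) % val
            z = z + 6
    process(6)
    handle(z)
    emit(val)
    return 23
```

16

Transformed code:
def step(val, z, res, acc):
    handle(z)
    if res >= val:
        return val
    else:
        val = val % val
    for res in acc:
        acc = val // 3
        z = z + 29
    for vals in val:
        res = val
        if 13 == acc:
            break
    process(6)
    handle(z)
    emit(val)
    return 23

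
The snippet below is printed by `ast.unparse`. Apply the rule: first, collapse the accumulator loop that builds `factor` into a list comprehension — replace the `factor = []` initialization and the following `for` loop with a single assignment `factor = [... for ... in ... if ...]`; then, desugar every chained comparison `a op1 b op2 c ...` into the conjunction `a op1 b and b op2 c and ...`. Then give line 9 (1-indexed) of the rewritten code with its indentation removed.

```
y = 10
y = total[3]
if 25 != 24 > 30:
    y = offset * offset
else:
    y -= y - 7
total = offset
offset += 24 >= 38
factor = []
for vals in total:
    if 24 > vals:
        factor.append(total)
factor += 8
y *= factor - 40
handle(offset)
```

factor = [total for vals in total if 24 > vals]

Transformed code:
y = 10
y = total[3]
if 25 != 24 and 24 > 30:
    y = offset * offset
else:
    y -= y - 7
total = offset
offset += 24 >= 38
factor = [total for vals in total if 24 > vals]
factor += 8
y *= factor - 40
handle(offset)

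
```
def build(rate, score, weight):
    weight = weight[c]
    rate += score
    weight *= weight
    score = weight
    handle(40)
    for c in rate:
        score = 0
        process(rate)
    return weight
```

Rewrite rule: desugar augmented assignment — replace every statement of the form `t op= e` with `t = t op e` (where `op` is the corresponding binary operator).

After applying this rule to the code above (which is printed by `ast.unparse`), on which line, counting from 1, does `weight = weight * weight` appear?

Transformed code:
def build(rate, score, weight):
    weight = weight[c]
    rate = rate + score
    weight = weight * weight
    score = weight
    handle(40)
    for c in rate:
        score = 0
        process(rate)
    return weight

4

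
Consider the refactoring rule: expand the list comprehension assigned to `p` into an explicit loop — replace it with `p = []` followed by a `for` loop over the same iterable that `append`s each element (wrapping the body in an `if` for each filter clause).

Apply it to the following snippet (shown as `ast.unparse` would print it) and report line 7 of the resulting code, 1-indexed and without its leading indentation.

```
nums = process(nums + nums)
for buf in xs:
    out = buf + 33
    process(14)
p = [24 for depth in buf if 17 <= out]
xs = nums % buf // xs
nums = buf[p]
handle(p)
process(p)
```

Transformed code:
nums = process(nums + nums)
for buf in xs:
    out = buf + 33
    process(14)
p = []
for depth in buf:
    if 17 <= out:
        p.append(24)
xs = nums % buf // xs
nums = buf[p]
handle(p)
process(p)

if 17 <= out:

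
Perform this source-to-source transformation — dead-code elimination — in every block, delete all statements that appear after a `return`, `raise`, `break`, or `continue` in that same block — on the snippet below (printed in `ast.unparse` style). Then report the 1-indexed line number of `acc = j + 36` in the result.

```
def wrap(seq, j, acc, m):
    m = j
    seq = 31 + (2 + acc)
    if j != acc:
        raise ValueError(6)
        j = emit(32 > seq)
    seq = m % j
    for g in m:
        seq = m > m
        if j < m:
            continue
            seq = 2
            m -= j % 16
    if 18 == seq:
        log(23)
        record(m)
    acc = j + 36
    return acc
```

Transformed code:
def wrap(seq, j, acc, m):
    m = j
    seq = 31 + (2 + acc)
    if j != acc:
        raise ValueError(6)
    seq = m % j
    for g in m:
        seq = m > m
        if j < m:
            continue
    if 18 == seq:
        log(23)
        record(m)
    acc = j + 36
    return acc

14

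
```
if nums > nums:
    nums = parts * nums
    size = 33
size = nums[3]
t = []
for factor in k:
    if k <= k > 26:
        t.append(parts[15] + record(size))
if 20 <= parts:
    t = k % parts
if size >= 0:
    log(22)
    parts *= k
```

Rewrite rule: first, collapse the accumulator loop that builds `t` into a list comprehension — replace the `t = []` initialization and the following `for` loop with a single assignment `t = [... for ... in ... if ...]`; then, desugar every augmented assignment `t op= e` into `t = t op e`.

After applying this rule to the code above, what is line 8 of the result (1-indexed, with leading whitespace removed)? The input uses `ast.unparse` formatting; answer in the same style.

Transformed code:
if nums > nums:
    nums = parts * nums
    size = 33
size = nums[3]
t = [parts[15] + record(size) for factor in k if k <= k > 26]
if 20 <= parts:
    t = k % parts
if size >= 0:
    log(22)
    parts = parts * k

if size >= 0:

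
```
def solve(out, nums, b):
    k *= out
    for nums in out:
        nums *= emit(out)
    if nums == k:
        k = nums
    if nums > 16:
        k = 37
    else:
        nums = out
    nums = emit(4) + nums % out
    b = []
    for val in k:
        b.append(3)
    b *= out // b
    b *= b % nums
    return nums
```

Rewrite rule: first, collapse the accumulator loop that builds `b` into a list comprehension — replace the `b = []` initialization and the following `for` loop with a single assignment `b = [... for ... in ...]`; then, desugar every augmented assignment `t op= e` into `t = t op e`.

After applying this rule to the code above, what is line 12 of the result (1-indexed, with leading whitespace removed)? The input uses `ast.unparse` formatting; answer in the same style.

Transformed code:
def solve(out, nums, b):
    k = k * out
    for nums in out:
        nums = nums * emit(out)
    if nums == k:
        k = nums
    if nums > 16:
        k = 37
    else:
        nums = out
    nums = emit(4) + nums % out
    b = [3 for val in k]
    b = b * (out // b)
    b = b * (b % nums)
    return nums

b = [3 for val in k]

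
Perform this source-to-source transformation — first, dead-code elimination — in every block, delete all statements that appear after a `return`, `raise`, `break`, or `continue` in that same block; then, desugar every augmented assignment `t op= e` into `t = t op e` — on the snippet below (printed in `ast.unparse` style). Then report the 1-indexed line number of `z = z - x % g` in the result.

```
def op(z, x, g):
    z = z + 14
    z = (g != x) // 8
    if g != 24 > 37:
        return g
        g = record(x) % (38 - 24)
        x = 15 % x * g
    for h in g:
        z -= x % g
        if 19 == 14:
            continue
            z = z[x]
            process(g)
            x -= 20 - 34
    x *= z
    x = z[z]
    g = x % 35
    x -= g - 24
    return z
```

Transformed code:
def op(z, x, g):
    z = z + 14
    z = (g != x) // 8
    if g != 24 > 37:
        return g
    for h in g:
        z = z - x % g
        if 19 == 14:
            continue
    x = x * z
    x = z[z]
    g = x % 35
    x = x - (g - 24)
    return z

7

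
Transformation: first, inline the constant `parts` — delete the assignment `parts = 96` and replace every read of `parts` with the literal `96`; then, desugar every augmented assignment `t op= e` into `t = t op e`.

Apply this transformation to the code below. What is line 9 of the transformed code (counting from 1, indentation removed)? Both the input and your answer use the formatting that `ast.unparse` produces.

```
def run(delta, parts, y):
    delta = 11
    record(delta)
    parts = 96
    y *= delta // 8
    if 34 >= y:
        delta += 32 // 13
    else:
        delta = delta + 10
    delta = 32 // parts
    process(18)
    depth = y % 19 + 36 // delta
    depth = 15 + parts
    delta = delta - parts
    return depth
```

Transformed code:
def run(delta, parts, y):
    delta = 11
    record(delta)
    y = y * (delta // 8)
    if 34 >= y:
        delta = delta + 32 // 13
    else:
        delta = delta + 10
    delta = 32 // 96
    process(18)
    depth = y % 19 + 36 // delta
    depth = 15 + 96
    delta = delta - 96
    return depth

delta = 32 // 96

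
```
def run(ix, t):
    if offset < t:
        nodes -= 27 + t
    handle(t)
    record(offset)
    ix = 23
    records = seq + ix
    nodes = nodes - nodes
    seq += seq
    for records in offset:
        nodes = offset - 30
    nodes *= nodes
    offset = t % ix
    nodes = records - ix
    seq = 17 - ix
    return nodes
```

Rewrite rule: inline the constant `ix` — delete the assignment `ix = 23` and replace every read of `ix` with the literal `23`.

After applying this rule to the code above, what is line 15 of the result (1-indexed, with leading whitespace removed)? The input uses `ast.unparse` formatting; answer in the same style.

return nodes

Transformed code:
def run(ix, t):
    if offset < t:
        nodes -= 27 + t
    handle(t)
    record(offset)
    records = seq + 23
    nodes = nodes - nodes
    seq += seq
    for records in offset:
        nodes = offset - 30
    nodes *= nodes
    offset = t % 23
    nodes = records - 23
    seq = 17 - 23
    return nodes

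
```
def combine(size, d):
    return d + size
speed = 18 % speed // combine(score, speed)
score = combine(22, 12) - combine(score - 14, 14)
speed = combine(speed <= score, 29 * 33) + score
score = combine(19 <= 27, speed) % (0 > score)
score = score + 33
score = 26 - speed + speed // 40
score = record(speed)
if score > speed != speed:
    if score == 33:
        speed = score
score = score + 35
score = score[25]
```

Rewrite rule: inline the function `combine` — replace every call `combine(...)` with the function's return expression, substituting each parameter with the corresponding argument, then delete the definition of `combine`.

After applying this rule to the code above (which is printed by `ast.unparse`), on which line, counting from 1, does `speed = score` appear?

Transformed code:
speed = 18 % speed // (speed + score)
score = 12 + 22 - (14 + (score - 14))
speed = 29 * 33 + (speed <= score) + score
score = (speed + (19 <= 27)) % (0 > score)
score = score + 33
score = 26 - speed + speed // 40
score = record(speed)
if score > speed != speed:
    if score == 33:
        speed = score
score = score + 35
score = score[25]

10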